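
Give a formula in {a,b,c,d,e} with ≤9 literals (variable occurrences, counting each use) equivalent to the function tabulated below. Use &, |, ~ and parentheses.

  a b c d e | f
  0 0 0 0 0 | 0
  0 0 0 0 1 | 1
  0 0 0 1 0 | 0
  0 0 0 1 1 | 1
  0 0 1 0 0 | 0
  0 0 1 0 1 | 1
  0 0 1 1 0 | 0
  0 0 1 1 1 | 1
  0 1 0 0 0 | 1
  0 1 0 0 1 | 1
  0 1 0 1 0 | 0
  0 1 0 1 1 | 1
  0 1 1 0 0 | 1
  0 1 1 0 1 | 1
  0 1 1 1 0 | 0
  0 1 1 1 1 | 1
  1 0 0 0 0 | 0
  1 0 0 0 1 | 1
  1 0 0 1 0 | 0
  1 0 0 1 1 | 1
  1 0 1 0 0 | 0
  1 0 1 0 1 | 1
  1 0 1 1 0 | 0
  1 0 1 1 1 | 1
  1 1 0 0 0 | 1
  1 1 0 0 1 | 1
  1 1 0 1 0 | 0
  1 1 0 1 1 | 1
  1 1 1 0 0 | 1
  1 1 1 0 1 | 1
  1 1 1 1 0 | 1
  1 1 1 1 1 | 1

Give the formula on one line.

(((c & b) & a) | ((b & ~d) | e))

  (c & b) = 00000000000011110000000000001111
  ((c & b) & a) = 00000000000000000000000000001111
  ~d = 11001100110011001100110011001100
  (b & ~d) = 00000000110011000000000011001100
  ((b & ~d) | e) = 01010101110111010101010111011101
  (((c & b) & a) | ((b & ~d) | e)) = 01010101110111010101010111011111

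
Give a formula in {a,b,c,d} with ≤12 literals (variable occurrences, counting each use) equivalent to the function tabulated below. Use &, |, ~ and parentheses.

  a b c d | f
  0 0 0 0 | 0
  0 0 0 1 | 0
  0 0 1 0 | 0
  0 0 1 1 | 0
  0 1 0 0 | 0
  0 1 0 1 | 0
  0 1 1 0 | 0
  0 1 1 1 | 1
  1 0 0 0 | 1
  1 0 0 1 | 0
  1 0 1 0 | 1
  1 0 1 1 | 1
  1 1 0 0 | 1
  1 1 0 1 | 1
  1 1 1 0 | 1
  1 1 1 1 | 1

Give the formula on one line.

((((d & b) | a) & c) | (a & ((~d | b) & (b | ~c))))

  (d & b) = 0000010100000101
  ((d & b) | a) = 0000010111111111
  (((d & b) | a) & c) = 0000000100110011
  ~d = 1010101010101010
  (~d | b) = 1010111110101111
  ~c = 1100110011001100
  (b | ~c) = 1100111111001111
  ((~d | b) & (b | ~c)) = 1000111110001111
  (a & ((~d | b) & (b | ~c))) = 0000000010001111
  ((((d & b) | a) & c) | (a & ((~d | b) & (b | ~c)))) = 0000000110111111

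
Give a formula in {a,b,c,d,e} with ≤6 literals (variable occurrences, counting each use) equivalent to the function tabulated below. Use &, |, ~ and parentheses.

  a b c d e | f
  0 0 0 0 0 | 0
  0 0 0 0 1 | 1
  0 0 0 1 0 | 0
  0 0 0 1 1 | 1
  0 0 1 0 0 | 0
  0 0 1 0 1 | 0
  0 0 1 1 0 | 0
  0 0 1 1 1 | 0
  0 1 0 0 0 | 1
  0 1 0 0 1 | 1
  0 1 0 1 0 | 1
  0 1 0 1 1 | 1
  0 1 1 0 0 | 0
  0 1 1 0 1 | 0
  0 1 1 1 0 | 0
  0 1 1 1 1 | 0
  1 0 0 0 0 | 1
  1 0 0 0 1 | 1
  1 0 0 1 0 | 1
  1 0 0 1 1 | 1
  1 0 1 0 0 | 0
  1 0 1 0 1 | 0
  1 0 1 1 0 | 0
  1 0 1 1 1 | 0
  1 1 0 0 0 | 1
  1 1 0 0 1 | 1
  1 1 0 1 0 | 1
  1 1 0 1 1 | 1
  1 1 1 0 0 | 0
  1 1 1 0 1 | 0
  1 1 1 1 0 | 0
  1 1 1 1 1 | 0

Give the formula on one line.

(((~e & (a | b)) | e) & ~c)

  ~e = 10101010101010101010101010101010
  (a | b) = 00000000111111111111111111111111
  (~e & (a | b)) = 00000000101010101010101010101010
  ((~e & (a | b)) | e) = 01010101111111111111111111111111
  ~c = 11110000111100001111000011110000
  (((~e & (a | b)) | e) & ~c) = 01010000111100001111000011110000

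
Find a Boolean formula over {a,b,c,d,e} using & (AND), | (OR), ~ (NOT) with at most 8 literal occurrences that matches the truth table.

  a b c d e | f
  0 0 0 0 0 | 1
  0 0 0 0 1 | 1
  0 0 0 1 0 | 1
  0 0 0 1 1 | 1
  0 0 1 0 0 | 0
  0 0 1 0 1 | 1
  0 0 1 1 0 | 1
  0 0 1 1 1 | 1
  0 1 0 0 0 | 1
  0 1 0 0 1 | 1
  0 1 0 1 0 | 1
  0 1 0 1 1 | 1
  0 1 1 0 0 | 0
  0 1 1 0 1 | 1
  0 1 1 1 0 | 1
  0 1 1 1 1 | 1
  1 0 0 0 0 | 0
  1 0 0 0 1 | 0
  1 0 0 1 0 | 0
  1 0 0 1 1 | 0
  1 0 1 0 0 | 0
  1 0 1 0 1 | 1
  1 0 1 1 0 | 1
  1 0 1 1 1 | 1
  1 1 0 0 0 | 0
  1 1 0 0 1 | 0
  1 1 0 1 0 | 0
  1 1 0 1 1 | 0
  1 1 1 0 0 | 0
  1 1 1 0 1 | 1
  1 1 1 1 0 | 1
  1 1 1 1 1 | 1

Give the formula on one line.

(((~a | c) & e) | ((~a | (c & ~e)) & (d | ~c)))

  ~a = 11111111111111110000000000000000
  (~a | c) = 11111111111111110000111100001111
  ((~a | c) & e) = 01010101010101010000010100000101
  ~e = 10101010101010101010101010101010
  (c & ~e) = 00001010000010100000101000001010
  (~a | (c & ~e)) = 11111111111111110000101000001010
  ~c = 11110000111100001111000011110000
  (d | ~c) = 11110011111100111111001111110011
  ((~a | (c & ~e)) & (d | ~c)) = 11110011111100110000001000000010
  (((~a | c) & e) | ((~a | (c & ~e)) & (d | ~c))) = 11110111111101110000011100000111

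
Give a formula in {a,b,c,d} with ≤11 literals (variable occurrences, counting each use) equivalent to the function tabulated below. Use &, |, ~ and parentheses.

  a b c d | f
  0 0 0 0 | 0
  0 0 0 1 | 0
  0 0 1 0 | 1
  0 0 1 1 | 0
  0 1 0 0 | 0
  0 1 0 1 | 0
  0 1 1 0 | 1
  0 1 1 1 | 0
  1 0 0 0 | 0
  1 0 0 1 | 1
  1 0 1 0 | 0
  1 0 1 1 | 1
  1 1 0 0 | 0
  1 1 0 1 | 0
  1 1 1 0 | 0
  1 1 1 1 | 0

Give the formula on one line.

(((~d & ~a) | (~b & (d | b))) & (a | (c & ~d)))

  ~d = 1010101010101010
  ~a = 1111111100000000
  (~d & ~a) = 1010101000000000
  ~b = 1111000011110000
  (d | b) = 0101111101011111
  (~b & (d | b)) = 0101000001010000
  ((~d & ~a) | (~b & (d | b))) = 1111101001010000
  (c & ~d) = 0010001000100010
  (a | (c & ~d)) = 0010001011111111
  (((~d & ~a) | (~b & (d | b))) & (a | (c & ~d))) = 0010001001010000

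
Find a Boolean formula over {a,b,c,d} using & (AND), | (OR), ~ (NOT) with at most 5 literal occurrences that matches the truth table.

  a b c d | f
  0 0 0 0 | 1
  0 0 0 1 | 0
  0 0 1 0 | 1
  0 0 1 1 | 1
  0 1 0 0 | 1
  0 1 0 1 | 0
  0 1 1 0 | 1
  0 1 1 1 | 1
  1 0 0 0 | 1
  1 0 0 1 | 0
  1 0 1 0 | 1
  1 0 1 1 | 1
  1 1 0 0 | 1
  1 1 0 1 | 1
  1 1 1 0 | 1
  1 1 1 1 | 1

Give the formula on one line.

  (d & a) = 0000000001010101
  (b & (d & a)) = 0000000000000101
  ~d = 1010101010101010
  (c | ~d) = 1011101110111011
  ((b & (d & a)) | (c | ~d)) = 1011101110111111

((b & (d & a)) | (c | ~d))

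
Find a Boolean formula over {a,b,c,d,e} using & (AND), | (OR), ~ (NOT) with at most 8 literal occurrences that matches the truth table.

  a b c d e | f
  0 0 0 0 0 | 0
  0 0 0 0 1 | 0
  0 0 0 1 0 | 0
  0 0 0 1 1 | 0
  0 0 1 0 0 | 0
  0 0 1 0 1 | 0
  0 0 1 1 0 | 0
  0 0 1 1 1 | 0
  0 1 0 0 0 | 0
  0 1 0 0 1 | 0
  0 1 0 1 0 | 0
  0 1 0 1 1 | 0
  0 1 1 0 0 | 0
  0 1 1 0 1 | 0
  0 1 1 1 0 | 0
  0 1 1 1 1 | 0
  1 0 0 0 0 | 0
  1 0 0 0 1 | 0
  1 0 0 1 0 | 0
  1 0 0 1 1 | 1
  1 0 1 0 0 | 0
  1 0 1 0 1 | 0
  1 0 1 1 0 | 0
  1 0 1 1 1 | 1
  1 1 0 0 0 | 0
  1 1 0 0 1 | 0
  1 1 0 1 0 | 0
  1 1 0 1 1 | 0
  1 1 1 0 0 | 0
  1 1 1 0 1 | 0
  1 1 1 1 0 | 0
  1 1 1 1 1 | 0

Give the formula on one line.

((a & ((d | (~c & ~a)) & ~b)) & e)

  ~c = 11110000111100001111000011110000
  ~a = 11111111111111110000000000000000
  (~c & ~a) = 11110000111100000000000000000000
  (d | (~c & ~a)) = 11110011111100110011001100110011
  ~b = 11111111000000001111111100000000
  ((d | (~c & ~a)) & ~b) = 11110011000000000011001100000000
  (a & ((d | (~c & ~a)) & ~b)) = 00000000000000000011001100000000
  ((a & ((d | (~c & ~a)) & ~b)) & e) = 00000000000000000001000100000000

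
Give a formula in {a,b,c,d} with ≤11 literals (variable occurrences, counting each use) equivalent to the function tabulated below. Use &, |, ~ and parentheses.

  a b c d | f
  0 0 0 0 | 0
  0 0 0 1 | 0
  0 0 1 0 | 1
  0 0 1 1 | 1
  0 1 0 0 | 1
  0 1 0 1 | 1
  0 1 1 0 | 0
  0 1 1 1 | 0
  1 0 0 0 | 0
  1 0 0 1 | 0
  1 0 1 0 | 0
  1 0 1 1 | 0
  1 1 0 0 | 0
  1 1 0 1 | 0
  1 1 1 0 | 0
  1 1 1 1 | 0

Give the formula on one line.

(((~a & c) | ~c) & ((c & ~b) | (~c & (b & ~a))))

  ~a = 1111111100000000
  (~a & c) = 0011001100000000
  ~c = 1100110011001100
  ((~a & c) | ~c) = 1111111111001100
  ~b = 1111000011110000
  (c & ~b) = 0011000000110000
  (b & ~a) = 0000111100000000
  (~c & (b & ~a)) = 0000110000000000
  ((c & ~b) | (~c & (b & ~a))) = 0011110000110000
  (((~a & c) | ~c) & ((c & ~b) | (~c & (b & ~a)))) = 0011110000000000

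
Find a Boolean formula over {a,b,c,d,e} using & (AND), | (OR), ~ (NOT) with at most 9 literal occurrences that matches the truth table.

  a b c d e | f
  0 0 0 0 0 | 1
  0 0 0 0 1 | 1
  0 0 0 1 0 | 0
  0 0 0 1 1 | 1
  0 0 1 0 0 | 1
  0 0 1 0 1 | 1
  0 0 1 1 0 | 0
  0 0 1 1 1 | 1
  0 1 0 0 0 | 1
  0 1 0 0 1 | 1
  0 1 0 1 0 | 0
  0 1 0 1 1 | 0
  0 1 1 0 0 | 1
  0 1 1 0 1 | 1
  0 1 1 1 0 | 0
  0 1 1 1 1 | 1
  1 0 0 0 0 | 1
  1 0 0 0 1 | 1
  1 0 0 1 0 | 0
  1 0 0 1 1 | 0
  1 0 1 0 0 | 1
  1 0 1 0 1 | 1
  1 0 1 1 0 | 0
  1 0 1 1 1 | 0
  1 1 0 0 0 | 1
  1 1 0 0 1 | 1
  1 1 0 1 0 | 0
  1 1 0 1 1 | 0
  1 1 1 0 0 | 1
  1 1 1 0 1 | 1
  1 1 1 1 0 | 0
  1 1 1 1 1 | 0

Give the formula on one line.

((((~b | c) & e) & (~a & e)) | ~d)

  ~b = 11111111000000001111111100000000
  (~b | c) = 11111111000011111111111100001111
  ((~b | c) & e) = 01010101000001010101010100000101
  ~a = 11111111111111110000000000000000
  (~a & e) = 01010101010101010000000000000000
  (((~b | c) & e) & (~a & e)) = 01010101000001010000000000000000
  ~d = 11001100110011001100110011001100
  ((((~b | c) & e) & (~a & e)) | ~d) = 11011101110011011100110011001100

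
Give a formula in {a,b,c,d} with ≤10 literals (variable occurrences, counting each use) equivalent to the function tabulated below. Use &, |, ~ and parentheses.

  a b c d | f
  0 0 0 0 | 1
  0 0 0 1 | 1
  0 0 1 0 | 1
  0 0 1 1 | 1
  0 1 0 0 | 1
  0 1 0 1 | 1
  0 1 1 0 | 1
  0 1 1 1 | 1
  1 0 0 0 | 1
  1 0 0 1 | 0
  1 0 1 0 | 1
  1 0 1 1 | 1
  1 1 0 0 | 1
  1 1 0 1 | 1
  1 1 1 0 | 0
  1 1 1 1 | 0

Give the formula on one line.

  ~c = 1100110011001100
  (~c & b) = 0000110000001100
  ~d = 1010101010101010
  (c | ~d) = 1011101110111011
  ~a = 1111111100000000
  ((c | ~d) | ~a) = 1111111110111011
  ~b = 1111000011110000
  (~b | ~a) = 1111111111110000
  (~d & ~c) = 1000100010001000
  ((~b | ~a) | (~d & ~c)) = 1111111111111000
  (((c | ~d) | ~a) & ((~b | ~a) | (~d & ~c))) = 1111111110111000
  ((~c & b) | (((c | ~d) | ~a) & ((~b | ~a) | (~d & ~c)))) = 1111111110111100

((~c & b) | (((c | ~d) | ~a) & ((~b | ~a) | (~d & ~c))))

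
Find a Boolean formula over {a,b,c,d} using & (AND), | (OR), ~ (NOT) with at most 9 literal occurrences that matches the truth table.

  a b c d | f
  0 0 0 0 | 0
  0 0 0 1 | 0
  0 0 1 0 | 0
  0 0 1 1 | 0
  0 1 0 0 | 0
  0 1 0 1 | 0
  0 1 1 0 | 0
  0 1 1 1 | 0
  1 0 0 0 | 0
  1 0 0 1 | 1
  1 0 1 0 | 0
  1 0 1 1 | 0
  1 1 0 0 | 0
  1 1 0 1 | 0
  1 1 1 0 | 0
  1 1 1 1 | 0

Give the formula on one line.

  ~c = 1100110011001100
  (d & c) = 0001000100010001
  ((d & c) | a) = 0001000111111111
  (~c & ((d & c) | a)) = 0000000011001100
  ~b = 1111000011110000
  (d & ~b) = 0101000001010000
  (c & a) = 0000000000110011
  ((d & ~b) | (c & a)) = 0101000001110011
  ((~c & ((d & c) | a)) & ((d & ~b) | (c & a))) = 0000000001000000

((~c & ((d & c) | a)) & ((d & ~b) | (c & a)))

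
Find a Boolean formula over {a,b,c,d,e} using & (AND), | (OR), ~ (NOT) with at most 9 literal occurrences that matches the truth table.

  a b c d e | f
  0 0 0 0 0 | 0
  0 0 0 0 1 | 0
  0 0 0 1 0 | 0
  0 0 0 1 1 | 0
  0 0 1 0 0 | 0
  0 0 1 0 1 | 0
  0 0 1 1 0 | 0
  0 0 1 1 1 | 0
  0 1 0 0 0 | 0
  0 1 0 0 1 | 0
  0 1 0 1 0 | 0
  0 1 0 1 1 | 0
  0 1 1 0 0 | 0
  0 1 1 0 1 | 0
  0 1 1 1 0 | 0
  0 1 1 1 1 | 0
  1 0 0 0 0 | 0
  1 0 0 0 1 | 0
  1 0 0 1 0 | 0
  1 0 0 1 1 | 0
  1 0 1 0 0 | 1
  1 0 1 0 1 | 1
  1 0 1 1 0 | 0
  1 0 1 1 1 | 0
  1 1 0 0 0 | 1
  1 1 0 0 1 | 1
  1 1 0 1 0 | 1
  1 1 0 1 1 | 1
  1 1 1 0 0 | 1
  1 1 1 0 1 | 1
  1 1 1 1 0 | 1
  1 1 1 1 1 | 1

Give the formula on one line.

  ~a = 11111111111111110000000000000000
  (c | ~a) = 11111111111111110000111100001111
  (a | e) = 01010101010101011111111111111111
  (b & (a | e)) = 00000000010101010000000011111111
  ((c | ~a) | (b & (a | e))) = 11111111111111110000111111111111
  ~b = 11111111000000001111111100000000
  ~d = 11001100110011001100110011001100
  (~b & ~d) = 11001100000000001100110000000000
  ((~b & ~d) | b) = 11001100111111111100110011111111
  (((c | ~a) | (b & (a | e))) & ((~b & ~d) | b)) = 11001100111111110000110011111111
  (a & (((c | ~a) | (b & (a | e))) & ((~b & ~d) | b))) = 00000000000000000000110011111111

(a & (((c | ~a) | (b & (a | e))) & ((~b & ~d) | b)))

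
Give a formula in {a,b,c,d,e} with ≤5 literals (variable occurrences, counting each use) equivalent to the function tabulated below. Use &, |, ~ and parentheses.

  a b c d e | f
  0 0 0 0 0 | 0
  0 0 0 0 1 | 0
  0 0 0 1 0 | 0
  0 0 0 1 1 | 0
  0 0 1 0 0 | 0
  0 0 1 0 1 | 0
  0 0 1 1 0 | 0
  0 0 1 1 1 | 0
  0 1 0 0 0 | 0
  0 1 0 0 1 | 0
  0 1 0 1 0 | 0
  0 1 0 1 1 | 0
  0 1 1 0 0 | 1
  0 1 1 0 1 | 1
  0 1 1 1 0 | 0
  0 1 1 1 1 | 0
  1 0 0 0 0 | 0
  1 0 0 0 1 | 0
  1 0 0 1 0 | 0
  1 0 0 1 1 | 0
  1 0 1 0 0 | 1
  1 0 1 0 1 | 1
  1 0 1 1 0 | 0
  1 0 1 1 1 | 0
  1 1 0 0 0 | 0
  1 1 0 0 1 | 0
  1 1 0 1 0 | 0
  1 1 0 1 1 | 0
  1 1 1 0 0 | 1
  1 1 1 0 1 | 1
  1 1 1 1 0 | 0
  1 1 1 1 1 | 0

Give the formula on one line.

((~d & (a | b)) & (c | d))

  ~d = 11001100110011001100110011001100
  (a | b) = 00000000111111111111111111111111
  (~d & (a | b)) = 00000000110011001100110011001100
  (c | d) = 00111111001111110011111100111111
  ((~d & (a | b)) & (c | d)) = 00000000000011000000110000001100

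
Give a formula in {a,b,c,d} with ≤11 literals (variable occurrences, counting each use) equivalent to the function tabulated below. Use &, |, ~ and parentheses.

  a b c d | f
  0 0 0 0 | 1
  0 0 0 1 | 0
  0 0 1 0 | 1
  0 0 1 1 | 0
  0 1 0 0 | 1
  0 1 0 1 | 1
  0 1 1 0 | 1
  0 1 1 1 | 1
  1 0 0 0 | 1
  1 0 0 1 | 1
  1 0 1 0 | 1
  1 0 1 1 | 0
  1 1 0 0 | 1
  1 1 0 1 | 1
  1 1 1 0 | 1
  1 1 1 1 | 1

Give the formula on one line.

((~c & (((a | c) & (d | b)) | a)) | (~d | (d & b)))

  ~c = 1100110011001100
  (a | c) = 0011001111111111
  (d | b) = 0101111101011111
  ((a | c) & (d | b)) = 0001001101011111
  (((a | c) & (d | b)) | a) = 0001001111111111
  (~c & (((a | c) & (d | b)) | a)) = 0000000011001100
  ~d = 1010101010101010
  (d & b) = 0000010100000101
  (~d | (d & b)) = 1010111110101111
  ((~c & (((a | c) & (d | b)) | a)) | (~d | (d & b))) = 1010111111101111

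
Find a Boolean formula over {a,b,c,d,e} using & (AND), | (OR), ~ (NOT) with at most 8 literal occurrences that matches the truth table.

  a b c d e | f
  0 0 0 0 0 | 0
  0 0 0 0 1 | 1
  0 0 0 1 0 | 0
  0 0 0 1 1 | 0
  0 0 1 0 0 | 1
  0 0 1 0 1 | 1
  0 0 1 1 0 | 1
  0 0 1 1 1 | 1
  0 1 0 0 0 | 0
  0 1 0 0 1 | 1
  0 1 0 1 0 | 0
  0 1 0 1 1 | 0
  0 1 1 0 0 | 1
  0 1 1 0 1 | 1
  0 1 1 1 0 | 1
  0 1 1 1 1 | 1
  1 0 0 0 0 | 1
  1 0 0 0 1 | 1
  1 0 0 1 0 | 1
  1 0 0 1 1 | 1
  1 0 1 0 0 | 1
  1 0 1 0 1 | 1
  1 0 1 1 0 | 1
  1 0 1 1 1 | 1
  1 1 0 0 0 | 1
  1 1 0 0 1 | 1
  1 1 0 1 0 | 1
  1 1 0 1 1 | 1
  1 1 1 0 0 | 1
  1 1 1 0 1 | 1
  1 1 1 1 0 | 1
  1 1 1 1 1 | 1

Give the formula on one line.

  (e | a) = 01010101010101011111111111111111
  ~d = 11001100110011001100110011001100
  ~c = 11110000111100001111000011110000
  (~d & ~c) = 11000000110000001100000011000000
  ((~d & ~c) | a) = 11000000110000001111111111111111
  ((e | a) & ((~d & ~c) | a)) = 01000000010000001111111111111111
  (c | ((e | a) & ((~d & ~c) | a))) = 01001111010011111111111111111111

(c | ((e | a) & ((~d & ~c) | a)))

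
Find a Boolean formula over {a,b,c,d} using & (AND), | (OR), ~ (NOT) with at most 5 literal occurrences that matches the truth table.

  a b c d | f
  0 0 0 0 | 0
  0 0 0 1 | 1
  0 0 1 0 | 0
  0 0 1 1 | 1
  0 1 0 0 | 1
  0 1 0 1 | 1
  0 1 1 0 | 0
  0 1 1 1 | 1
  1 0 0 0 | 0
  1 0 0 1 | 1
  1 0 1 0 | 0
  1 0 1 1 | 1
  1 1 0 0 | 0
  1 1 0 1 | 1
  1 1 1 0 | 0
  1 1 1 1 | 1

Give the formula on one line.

  ~a = 1111111100000000
  ~c = 1100110011001100
  (~c & b) = 0000110000001100
  (~a & (~c & b)) = 0000110000000000
  (d | (~a & (~c & b))) = 0101110101010101

(d | (~a & (~c & b)))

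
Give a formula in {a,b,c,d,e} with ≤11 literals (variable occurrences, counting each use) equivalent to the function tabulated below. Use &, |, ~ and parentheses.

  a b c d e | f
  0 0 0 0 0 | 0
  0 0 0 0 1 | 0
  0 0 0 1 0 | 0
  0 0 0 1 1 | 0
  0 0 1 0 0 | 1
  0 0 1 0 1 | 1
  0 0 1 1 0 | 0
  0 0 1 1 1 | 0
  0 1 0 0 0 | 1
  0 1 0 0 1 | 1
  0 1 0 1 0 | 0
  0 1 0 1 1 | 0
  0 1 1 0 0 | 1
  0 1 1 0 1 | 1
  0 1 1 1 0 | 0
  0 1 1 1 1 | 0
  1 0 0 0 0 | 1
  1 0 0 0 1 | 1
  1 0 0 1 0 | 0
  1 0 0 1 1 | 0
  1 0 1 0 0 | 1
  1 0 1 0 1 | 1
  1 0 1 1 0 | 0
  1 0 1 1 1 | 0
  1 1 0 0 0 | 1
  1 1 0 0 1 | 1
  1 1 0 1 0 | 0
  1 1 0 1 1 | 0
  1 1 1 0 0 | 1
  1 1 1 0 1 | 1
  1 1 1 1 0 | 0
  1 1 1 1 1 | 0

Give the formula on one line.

((((d & e) | ((~d | c) & (a | c))) | b) & ~d)

  (d & e) = 00010001000100010001000100010001
  ~d = 11001100110011001100110011001100
  (~d | c) = 11001111110011111100111111001111
  (a | c) = 00001111000011111111111111111111
  ((~d | c) & (a | c)) = 00001111000011111100111111001111
  ((d & e) | ((~d | c) & (a | c))) = 00011111000111111101111111011111
  (((d & e) | ((~d | c) & (a | c))) | b) = 00011111111111111101111111111111
  ((((d & e) | ((~d | c) & (a | c))) | b) & ~d) = 00001100110011001100110011001100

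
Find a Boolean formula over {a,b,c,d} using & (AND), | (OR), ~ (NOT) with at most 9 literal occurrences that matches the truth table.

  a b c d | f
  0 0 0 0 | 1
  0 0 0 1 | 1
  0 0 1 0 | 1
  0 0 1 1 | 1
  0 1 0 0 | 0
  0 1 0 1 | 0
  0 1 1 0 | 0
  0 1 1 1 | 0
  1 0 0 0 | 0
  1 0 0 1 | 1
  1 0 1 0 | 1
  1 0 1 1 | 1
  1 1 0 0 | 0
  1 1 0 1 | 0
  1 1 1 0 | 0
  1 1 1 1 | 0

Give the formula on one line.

  ~b = 1111000011110000
  ~a = 1111111100000000
  (~a | c) = 1111111100110011
  ~d = 1010101010101010
  (~d & b) = 0000101000001010
  (d | (~d & b)) = 0101111101011111
  ((~a | c) | (d | (~d & b))) = 1111111101111111
  (~b & ((~a | c) | (d | (~d & b)))) = 1111000001110000

(~b & ((~a | c) | (d | (~d & b))))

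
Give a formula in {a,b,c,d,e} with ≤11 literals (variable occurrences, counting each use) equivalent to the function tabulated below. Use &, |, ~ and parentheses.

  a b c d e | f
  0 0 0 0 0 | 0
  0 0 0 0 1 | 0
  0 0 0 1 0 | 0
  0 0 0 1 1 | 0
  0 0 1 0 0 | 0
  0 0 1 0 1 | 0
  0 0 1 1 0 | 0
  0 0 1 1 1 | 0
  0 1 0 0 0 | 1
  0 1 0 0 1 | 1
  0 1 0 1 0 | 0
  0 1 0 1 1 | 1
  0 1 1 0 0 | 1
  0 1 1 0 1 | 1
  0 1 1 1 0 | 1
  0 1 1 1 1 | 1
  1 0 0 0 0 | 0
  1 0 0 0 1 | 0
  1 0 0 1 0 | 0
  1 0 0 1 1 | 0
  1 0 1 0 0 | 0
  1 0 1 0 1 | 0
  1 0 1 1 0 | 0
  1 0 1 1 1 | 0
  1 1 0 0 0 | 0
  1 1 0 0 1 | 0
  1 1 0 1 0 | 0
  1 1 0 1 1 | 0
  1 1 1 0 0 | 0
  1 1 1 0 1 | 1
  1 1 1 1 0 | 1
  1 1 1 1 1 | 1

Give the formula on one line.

(b & ((c & ((e & c) | (d & ~e))) | ((e | ~d) & ~a)))

  (e & c) = 00000101000001010000010100000101
  ~e = 10101010101010101010101010101010
  (d & ~e) = 00100010001000100010001000100010
  ((e & c) | (d & ~e)) = 00100111001001110010011100100111
  (c & ((e & c) | (d & ~e))) = 00000111000001110000011100000111
  ~d = 11001100110011001100110011001100
  (e | ~d) = 11011101110111011101110111011101
  ~a = 11111111111111110000000000000000
  ((e | ~d) & ~a) = 11011101110111010000000000000000
  ((c & ((e & c) | (d & ~e))) | ((e | ~d) & ~a)) = 11011111110111110000011100000111
  (b & ((c & ((e & c) | (d & ~e))) | ((e | ~d) & ~a))) = 00000000110111110000000000000111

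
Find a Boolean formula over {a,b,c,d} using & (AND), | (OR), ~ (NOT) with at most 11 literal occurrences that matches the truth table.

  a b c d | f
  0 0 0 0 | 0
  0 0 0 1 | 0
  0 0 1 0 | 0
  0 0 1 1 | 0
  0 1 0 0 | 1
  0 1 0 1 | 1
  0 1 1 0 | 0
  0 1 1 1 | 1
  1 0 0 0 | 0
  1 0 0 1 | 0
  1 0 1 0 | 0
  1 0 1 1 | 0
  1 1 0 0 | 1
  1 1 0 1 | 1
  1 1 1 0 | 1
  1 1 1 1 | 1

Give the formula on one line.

  ~c = 1100110011001100
  ~d = 1010101010101010
  (~d & a) = 0000000010101010
  (~c | (~d & a)) = 1100110011101110
  (b & (~c | (~d & a))) = 0000110000001110
  (b & d) = 0000010100000101
  ~b = 1111000011110000
  (a | ~b) = 1111000011111111
  (c | (a | ~b)) = 1111001111111111
  ((b & d) & (c | (a | ~b))) = 0000000100000101
  ((b & (~c | (~d & a))) | ((b & d) & (c | (a | ~b)))) = 0000110100001111

((b & (~c | (~d & a))) | ((b & d) & (c | (a | ~b))))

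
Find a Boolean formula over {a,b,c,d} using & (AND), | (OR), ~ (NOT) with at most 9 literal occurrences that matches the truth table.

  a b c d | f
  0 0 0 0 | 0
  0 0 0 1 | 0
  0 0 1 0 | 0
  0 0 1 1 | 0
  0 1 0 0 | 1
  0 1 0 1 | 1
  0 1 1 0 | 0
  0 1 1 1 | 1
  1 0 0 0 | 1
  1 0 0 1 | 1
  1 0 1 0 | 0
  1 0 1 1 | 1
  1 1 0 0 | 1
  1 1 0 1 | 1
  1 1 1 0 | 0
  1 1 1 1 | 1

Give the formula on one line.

(((~d & (a | b)) | ((a | b) & d)) & (~c | d))

  ~d = 1010101010101010
  (a | b) = 0000111111111111
  (~d & (a | b)) = 0000101010101010
  ((a | b) & d) = 0000010101010101
  ((~d & (a | b)) | ((a | b) & d)) = 0000111111111111
  ~c = 1100110011001100
  (~c | d) = 1101110111011101
  (((~d & (a | b)) | ((a | b) & d)) & (~c | d)) = 0000110111011101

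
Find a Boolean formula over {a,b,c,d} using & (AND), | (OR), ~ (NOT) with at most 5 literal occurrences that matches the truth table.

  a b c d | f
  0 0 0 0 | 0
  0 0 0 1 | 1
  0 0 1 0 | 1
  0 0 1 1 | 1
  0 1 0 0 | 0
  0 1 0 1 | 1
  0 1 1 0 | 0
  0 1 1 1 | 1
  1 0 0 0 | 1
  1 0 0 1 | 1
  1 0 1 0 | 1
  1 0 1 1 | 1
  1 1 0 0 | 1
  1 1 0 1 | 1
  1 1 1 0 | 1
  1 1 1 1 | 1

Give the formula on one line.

((~b & c) | (a | d))

  ~b = 1111000011110000
  (~b & c) = 0011000000110000
  (a | d) = 0101010111111111
  ((~b & c) | (a | d)) = 0111010111111111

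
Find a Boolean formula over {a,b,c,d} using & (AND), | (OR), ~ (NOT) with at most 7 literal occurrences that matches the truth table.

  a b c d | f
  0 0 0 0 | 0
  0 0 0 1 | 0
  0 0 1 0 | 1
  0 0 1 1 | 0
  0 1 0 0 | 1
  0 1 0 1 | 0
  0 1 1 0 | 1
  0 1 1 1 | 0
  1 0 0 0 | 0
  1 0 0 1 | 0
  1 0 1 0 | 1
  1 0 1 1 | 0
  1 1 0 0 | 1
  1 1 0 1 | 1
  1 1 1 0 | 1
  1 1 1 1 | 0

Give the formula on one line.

  ~c = 1100110011001100
  (a & ~c) = 0000000011001100
  ~d = 1010101010101010
  ((a & ~c) | ~d) = 1010101011101110
  (b | c) = 0011111100111111
  (((a & ~c) | ~d) & (b | c)) = 0010101000101110

(((a & ~c) | ~d) & (b | c))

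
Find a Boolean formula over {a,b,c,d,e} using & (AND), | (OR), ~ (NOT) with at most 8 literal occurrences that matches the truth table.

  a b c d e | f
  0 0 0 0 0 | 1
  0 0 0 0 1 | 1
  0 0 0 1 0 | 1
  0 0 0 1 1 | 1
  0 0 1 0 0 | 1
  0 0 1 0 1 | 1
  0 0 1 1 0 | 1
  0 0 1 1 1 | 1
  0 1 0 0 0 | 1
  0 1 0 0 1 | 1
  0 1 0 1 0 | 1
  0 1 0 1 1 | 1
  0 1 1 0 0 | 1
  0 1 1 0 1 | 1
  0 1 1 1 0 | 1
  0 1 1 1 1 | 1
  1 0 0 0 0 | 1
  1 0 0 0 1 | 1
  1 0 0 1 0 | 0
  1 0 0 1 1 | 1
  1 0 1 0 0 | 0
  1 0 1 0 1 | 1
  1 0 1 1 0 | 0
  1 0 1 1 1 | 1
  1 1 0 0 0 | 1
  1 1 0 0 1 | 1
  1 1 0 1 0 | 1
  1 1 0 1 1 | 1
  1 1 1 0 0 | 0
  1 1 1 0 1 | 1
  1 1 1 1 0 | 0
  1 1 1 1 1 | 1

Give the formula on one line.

((a & ((b | ~d) & ~c)) | (~a | e))

  ~d = 11001100110011001100110011001100
  (b | ~d) = 11001100111111111100110011111111
  ~c = 11110000111100001111000011110000
  ((b | ~d) & ~c) = 11000000111100001100000011110000
  (a & ((b | ~d) & ~c)) = 00000000000000001100000011110000
  ~a = 11111111111111110000000000000000
  (~a | e) = 11111111111111110101010101010101
  ((a & ((b | ~d) & ~c)) | (~a | e)) = 11111111111111111101010111110101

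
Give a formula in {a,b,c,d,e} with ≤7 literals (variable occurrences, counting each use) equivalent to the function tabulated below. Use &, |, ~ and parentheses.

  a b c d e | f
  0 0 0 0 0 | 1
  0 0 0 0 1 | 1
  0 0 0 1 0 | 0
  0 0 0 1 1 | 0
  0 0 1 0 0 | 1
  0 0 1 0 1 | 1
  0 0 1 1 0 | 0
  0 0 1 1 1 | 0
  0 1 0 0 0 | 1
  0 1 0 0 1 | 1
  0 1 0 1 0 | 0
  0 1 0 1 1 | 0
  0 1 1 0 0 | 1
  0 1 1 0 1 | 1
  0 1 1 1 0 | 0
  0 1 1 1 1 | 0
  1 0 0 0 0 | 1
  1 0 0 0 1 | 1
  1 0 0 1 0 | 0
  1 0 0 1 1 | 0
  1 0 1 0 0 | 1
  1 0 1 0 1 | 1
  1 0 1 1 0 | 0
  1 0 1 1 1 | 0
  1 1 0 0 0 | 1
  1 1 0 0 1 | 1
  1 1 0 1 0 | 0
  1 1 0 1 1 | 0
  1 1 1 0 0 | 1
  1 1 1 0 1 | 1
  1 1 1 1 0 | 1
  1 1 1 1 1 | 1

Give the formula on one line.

  ~d = 11001100110011001100110011001100
  (b & a) = 00000000000000000000000011111111
  (c & (b & a)) = 00000000000000000000000000001111
  (~d | (c & (b & a))) = 11001100110011001100110011001111

(~d | (c & (b & a)))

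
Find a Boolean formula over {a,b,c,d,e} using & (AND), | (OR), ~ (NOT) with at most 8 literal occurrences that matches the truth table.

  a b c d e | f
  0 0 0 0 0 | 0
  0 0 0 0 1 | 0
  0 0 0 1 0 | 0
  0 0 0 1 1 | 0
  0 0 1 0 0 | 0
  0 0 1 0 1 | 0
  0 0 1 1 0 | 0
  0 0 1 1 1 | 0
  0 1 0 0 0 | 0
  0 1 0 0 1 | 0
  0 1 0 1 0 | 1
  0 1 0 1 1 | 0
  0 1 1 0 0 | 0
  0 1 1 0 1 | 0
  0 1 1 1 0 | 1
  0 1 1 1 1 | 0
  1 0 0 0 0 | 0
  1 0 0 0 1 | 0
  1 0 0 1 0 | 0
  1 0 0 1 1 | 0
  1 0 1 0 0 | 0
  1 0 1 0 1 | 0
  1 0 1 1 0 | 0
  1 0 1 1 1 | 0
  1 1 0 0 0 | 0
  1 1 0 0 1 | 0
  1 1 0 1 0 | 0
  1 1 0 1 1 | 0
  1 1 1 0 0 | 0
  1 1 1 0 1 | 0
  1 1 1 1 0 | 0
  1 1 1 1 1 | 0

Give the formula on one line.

  (b & d) = 00000000001100110000000000110011
  (a | (b & d)) = 00000000001100111111111111111111
  ~a = 11111111111111110000000000000000
  (e | b) = 01010101111111110101010111111111
  (~a & (e | b)) = 01010101111111110000000000000000
  ((a | (b & d)) & (~a & (e | b))) = 00000000001100110000000000000000
  ~e = 10101010101010101010101010101010
  (((a | (b & d)) & (~a & (e | b))) & ~e) = 00000000001000100000000000000000

(((a | (b & d)) & (~a & (e | b))) & ~e)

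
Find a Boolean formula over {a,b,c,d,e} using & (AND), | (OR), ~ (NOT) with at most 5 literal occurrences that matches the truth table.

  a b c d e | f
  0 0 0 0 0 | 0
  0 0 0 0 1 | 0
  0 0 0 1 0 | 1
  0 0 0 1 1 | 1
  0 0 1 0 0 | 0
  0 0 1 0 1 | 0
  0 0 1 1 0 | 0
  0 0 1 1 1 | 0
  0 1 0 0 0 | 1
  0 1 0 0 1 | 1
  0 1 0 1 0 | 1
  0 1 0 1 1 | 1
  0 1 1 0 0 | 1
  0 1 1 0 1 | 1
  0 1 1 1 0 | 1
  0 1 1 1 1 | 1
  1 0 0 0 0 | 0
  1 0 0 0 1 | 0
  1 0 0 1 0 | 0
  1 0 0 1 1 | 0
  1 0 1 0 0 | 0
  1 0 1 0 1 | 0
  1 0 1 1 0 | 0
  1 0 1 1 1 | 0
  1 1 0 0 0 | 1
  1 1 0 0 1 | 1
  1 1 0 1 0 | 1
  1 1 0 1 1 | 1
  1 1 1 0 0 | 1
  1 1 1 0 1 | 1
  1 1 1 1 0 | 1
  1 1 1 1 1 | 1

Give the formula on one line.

((~a | b) & (b | (d & ~c)))

  ~a = 11111111111111110000000000000000
  (~a | b) = 11111111111111110000000011111111
  ~c = 11110000111100001111000011110000
  (d & ~c) = 00110000001100000011000000110000
  (b | (d & ~c)) = 00110000111111110011000011111111
  ((~a | b) & (b | (d & ~c))) = 00110000111111110000000011111111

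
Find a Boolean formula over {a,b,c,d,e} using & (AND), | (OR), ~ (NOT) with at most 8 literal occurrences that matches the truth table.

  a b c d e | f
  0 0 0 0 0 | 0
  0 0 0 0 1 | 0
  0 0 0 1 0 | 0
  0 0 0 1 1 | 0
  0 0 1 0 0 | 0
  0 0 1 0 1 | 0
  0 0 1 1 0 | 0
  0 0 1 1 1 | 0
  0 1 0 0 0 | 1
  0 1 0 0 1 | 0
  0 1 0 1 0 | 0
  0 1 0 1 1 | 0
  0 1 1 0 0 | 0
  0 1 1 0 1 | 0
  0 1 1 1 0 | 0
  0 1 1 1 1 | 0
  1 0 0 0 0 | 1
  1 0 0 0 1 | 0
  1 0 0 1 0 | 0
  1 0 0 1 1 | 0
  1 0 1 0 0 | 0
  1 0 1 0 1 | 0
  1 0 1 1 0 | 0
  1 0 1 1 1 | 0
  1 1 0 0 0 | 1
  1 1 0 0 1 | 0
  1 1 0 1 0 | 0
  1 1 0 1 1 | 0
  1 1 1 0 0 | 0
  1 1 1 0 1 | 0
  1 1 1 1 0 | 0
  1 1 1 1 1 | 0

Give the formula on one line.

  ~e = 10101010101010101010101010101010
  ~d = 11001100110011001100110011001100
  (a | b) = 00000000111111111111111111111111
  ((a | b) | d) = 00110011111111111111111111111111
  (~d & ((a | b) | d)) = 00000000110011001100110011001100
  (~e & (~d & ((a | b) | d))) = 00000000100010001000100010001000
  (c & ~e) = 00001010000010100000101000001010
  ((~e & (~d & ((a | b) | d))) | (c & ~e)) = 00001010100010101000101010001010
  ~c = 11110000111100001111000011110000
  (((~e & (~d & ((a | b) | d))) | (c & ~e)) & ~c) = 00000000100000001000000010000000

(((~e & (~d & ((a | b) | d))) | (c & ~e)) & ~c)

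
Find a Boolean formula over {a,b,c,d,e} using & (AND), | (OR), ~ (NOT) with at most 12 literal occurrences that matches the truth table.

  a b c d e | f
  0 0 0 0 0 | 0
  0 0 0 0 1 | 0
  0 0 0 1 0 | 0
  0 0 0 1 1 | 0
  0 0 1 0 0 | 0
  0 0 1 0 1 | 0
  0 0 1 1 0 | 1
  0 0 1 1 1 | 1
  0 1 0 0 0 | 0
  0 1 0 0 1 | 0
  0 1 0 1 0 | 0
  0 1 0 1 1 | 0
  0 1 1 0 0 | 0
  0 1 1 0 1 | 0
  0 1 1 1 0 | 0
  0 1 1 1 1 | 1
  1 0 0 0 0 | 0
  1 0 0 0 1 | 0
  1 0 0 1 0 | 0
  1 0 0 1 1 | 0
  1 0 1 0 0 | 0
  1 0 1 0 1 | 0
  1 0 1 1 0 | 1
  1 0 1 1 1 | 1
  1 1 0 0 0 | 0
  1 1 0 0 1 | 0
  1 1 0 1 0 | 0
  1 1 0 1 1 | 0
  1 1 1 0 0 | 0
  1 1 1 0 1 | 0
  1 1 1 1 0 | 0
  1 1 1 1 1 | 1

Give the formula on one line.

  ~b = 11111111000000001111111100000000
  (~b | e) = 11111111010101011111111101010101
  (c & (~b | e)) = 00001111000001010000111100000101
  ~a = 11111111111111110000000000000000
  (d | ~a) = 11111111111111110011001100110011
  (c & (d | ~a)) = 00001111000011110000001100000011
  ((c & (~b | e)) & (c & (d | ~a))) = 00001111000001010000001100000001
  ~e = 10101010101010101010101010101010
  (~e & a) = 00000000000000001010101010101010
  ((~e & a) | d) = 00110011001100111011101110111011
  (((c & (~b | e)) & (c & (d | ~a))) & ((~e & a) | d)) = 00000011000000010000001100000001

(((c & (~b | e)) & (c & (d | ~a))) & ((~e & a) | d))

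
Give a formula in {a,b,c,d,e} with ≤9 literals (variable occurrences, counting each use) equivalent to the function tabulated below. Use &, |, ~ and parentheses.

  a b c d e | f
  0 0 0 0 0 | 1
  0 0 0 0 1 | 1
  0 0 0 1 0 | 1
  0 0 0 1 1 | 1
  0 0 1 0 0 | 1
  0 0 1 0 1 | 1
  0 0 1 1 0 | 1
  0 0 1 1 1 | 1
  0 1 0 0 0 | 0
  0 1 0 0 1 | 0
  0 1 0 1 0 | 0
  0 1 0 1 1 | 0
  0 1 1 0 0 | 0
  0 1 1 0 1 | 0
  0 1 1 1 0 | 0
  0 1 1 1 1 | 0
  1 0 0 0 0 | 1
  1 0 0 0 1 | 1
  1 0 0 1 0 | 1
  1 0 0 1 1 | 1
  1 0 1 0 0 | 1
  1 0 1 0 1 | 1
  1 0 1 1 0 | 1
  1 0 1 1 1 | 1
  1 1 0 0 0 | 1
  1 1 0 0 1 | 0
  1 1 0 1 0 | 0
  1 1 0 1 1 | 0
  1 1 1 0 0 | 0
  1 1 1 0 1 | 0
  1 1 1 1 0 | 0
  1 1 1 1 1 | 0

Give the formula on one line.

(((a & (c | ((b | c) & ~d))) & (~e & (b & ~c))) | ~b)

  (b | c) = 00001111111111110000111111111111
  ~d = 11001100110011001100110011001100
  ((b | c) & ~d) = 00001100110011000000110011001100
  (c | ((b | c) & ~d)) = 00001111110011110000111111001111
  (a & (c | ((b | c) & ~d))) = 00000000000000000000111111001111
  ~e = 10101010101010101010101010101010
  ~c = 11110000111100001111000011110000
  (b & ~c) = 00000000111100000000000011110000
  (~e & (b & ~c)) = 00000000101000000000000010100000
  ((a & (c | ((b | c) & ~d))) & (~e & (b & ~c))) = 00000000000000000000000010000000
  ~b = 11111111000000001111111100000000
  (((a & (c | ((b | c) & ~d))) & (~e & (b & ~c))) | ~b) = 11111111000000001111111110000000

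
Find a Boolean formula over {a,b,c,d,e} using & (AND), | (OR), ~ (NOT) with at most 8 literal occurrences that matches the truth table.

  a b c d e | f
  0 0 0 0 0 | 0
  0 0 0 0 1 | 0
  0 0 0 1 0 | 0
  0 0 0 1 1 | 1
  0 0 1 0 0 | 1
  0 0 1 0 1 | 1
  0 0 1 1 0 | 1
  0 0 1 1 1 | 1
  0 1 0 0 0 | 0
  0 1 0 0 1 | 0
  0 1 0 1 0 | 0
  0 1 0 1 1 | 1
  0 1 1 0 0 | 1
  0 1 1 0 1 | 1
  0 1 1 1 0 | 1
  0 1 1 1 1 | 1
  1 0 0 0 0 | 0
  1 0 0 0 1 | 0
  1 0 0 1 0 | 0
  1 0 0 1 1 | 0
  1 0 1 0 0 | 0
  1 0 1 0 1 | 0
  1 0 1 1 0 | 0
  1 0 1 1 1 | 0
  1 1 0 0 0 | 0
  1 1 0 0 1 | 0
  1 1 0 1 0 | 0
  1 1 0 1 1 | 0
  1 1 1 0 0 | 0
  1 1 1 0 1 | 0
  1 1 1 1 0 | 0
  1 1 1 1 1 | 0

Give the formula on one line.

(~a & ((e & (d & ~a)) | (c | a)))

  ~a = 11111111111111110000000000000000
  (d & ~a) = 00110011001100110000000000000000
  (e & (d & ~a)) = 00010001000100010000000000000000
  (c | a) = 00001111000011111111111111111111
  ((e & (d & ~a)) | (c | a)) = 00011111000111111111111111111111
  (~a & ((e & (d & ~a)) | (c | a))) = 00011111000111110000000000000000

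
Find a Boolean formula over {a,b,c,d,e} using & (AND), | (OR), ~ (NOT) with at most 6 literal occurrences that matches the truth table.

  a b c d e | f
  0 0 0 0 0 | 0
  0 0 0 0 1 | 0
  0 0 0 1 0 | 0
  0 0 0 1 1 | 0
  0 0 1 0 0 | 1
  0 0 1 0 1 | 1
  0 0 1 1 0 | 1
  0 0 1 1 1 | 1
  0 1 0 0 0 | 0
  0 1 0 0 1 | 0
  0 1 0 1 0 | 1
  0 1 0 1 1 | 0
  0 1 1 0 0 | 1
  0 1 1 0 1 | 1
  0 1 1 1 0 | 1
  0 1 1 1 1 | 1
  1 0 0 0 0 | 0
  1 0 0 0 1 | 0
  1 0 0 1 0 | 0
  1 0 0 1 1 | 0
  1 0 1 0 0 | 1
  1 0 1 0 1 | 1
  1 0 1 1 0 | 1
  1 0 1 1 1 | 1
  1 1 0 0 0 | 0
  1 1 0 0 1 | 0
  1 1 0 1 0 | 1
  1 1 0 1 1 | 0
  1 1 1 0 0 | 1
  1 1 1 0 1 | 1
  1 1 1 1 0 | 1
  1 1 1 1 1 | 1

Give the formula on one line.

  (d & b) = 00000000001100110000000000110011
  ~e = 10101010101010101010101010101010
  ((d & b) & ~e) = 00000000001000100000000000100010
  (c | ((d & b) & ~e)) = 00001111001011110000111100101111

(c | ((d & b) & ~e))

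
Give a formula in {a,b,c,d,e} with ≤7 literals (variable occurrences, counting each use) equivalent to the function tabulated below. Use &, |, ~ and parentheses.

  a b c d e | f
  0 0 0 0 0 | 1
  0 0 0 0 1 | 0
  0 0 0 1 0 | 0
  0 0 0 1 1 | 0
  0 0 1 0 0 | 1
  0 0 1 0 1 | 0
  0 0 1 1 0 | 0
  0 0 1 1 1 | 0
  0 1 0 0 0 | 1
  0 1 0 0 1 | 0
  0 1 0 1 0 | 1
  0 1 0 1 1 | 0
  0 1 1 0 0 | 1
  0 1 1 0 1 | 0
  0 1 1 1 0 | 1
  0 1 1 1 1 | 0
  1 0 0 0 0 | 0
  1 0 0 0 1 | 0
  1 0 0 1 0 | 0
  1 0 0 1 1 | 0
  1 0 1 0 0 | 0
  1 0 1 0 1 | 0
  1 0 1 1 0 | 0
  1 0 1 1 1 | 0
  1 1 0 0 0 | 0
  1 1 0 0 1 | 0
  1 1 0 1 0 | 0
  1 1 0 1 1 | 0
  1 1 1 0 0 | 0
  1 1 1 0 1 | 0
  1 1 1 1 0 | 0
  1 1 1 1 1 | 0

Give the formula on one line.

((~a & (~d | b)) & ~e)

  ~a = 11111111111111110000000000000000
  ~d = 11001100110011001100110011001100
  (~d | b) = 11001100111111111100110011111111
  (~a & (~d | b)) = 11001100111111110000000000000000
  ~e = 10101010101010101010101010101010
  ((~a & (~d | b)) & ~e) = 10001000101010100000000000000000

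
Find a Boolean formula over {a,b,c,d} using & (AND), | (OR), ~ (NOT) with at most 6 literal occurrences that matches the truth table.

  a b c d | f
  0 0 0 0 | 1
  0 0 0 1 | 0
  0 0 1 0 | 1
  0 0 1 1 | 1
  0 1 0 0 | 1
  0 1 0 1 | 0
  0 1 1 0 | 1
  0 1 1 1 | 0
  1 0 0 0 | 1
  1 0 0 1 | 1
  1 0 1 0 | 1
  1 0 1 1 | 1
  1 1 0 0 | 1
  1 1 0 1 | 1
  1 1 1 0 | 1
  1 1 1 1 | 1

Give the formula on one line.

((~d | a) | (((a | ~b) | ~d) & c))

  ~d = 1010101010101010
  (~d | a) = 1010101011111111
  ~b = 1111000011110000
  (a | ~b) = 1111000011111111
  ((a | ~b) | ~d) = 1111101011111111
  (((a | ~b) | ~d) & c) = 0011001000110011
  ((~d | a) | (((a | ~b) | ~d) & c)) = 1011101011111111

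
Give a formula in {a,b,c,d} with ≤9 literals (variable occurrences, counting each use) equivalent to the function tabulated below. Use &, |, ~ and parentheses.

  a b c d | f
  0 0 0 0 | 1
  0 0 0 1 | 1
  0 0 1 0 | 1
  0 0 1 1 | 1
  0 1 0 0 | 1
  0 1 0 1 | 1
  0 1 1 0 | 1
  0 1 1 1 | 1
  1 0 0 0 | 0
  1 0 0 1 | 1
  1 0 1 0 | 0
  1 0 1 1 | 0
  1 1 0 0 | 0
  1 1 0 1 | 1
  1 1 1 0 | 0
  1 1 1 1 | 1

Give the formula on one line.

  ~d = 1010101010101010
  ~b = 1111000011110000
  (~d | ~b) = 1111101011111010
  ~a = 1111111100000000
  ((~d | ~b) & ~a) = 1111101000000000
  ~c = 1100110011001100
  (~d & ~c) = 1000100010001000
  (~a | b) = 1111111100001111
  ((~d & ~c) | (~a | b)) = 1111111110001111
  (((~d & ~c) | (~a | b)) | ~c) = 1111111111001111
  (d & (((~d & ~c) | (~a | b)) | ~c)) = 0101010101000101
  (((~d | ~b) & ~a) | (d & (((~d & ~c) | (~a | b)) | ~c))) = 1111111101000101

(((~d | ~b) & ~a) | (d & (((~d & ~c) | (~a | b)) | ~c)))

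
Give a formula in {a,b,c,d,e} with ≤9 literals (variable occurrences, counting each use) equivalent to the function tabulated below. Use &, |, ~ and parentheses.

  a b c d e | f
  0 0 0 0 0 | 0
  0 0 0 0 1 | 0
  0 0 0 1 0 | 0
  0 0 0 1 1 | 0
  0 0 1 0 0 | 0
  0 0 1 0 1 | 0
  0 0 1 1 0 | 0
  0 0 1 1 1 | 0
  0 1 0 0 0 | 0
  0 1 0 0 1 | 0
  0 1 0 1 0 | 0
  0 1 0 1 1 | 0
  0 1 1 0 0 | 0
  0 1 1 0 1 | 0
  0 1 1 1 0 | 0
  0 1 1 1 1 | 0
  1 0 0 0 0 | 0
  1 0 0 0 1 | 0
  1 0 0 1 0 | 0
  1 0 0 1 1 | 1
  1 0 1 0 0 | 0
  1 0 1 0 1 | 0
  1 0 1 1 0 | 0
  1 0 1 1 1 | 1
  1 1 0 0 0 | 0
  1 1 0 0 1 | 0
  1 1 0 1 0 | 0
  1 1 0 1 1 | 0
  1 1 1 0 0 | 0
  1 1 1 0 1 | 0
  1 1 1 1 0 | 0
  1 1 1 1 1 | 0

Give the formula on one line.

  (e & a) = 00000000000000000101010101010101
  ~b = 11111111000000001111111100000000
  (~b | c) = 11111111000011111111111100001111
  ((e & a) & (~b | c)) = 00000000000000000101010100000101
  (((e & a) & (~b | c)) & ~b) = 00000000000000000101010100000000
  ((((e & a) & (~b | c)) & ~b) & d) = 00000000000000000001000100000000

((((e & a) & (~b | c)) & ~b) & d)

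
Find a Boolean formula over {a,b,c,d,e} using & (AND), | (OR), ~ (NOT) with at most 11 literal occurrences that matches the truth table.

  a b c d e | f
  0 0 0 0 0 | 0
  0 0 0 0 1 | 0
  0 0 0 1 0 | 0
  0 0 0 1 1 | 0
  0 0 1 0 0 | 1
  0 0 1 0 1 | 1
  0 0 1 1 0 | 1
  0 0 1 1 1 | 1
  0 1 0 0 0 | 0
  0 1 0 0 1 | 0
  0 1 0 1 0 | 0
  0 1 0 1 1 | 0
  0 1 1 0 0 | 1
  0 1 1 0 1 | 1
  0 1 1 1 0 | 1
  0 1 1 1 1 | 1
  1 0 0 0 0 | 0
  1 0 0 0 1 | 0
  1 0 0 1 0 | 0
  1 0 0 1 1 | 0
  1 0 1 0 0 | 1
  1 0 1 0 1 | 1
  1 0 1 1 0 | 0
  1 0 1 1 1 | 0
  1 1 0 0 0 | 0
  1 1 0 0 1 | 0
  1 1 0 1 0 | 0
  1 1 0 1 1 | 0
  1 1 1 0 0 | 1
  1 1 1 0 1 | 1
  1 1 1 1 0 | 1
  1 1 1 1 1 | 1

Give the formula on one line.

(((c & b) | (c & ~a)) | ((~d & (a | ~c)) & c))

  (c & b) = 00000000000011110000000000001111
  ~a = 11111111111111110000000000000000
  (c & ~a) = 00001111000011110000000000000000
  ((c & b) | (c & ~a)) = 00001111000011110000000000001111
  ~d = 11001100110011001100110011001100
  ~c = 11110000111100001111000011110000
  (a | ~c) = 11110000111100001111111111111111
  (~d & (a | ~c)) = 11000000110000001100110011001100
  ((~d & (a | ~c)) & c) = 00000000000000000000110000001100
  (((c & b) | (c & ~a)) | ((~d & (a | ~c)) & c)) = 00001111000011110000110000001111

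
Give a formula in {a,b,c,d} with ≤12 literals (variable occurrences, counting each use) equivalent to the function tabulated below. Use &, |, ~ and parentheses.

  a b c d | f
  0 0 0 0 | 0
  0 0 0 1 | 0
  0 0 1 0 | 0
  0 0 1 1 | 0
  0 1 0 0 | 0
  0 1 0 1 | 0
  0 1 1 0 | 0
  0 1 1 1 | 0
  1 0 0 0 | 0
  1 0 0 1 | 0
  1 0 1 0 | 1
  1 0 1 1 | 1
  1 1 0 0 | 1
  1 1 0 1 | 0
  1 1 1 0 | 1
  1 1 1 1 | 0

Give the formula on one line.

  ~d = 1010101010101010
  ~b = 1111000011110000
  (~d | ~b) = 1111101011111010
  (a & (~d | ~b)) = 0000000011111010
  (c | ~d) = 1011101110111011
  ~a = 1111111100000000
  (~d | ~a) = 1111111110101010
  ((c | ~d) | (~d | ~a)) = 1111111110111011
  (c | b) = 0011111100111111
  (((c | ~d) | (~d | ~a)) & (c | b)) = 0011111100111011
  ((a & (~d | ~b)) & (((c | ~d) | (~d | ~a)) & (c | b))) = 0000000000111010

((a & (~d | ~b)) & (((c | ~d) | (~d | ~a)) & (c | b)))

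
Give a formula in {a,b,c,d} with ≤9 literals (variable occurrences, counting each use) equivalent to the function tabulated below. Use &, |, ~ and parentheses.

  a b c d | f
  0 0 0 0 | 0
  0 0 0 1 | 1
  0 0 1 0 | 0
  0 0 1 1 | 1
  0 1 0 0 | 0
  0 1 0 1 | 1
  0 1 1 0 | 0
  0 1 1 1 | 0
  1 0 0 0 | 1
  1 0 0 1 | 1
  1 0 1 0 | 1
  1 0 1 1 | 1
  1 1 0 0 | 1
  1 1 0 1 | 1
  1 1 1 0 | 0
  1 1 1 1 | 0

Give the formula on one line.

(((d & (~a | c)) | a) & (~c | (~b | (~c & d))))

  ~a = 1111111100000000
  (~a | c) = 1111111100110011
  (d & (~a | c)) = 0101010100010001
  ((d & (~a | c)) | a) = 0101010111111111
  ~c = 1100110011001100
  ~b = 1111000011110000
  (~c & d) = 0100010001000100
  (~b | (~c & d)) = 1111010011110100
  (~c | (~b | (~c & d))) = 1111110011111100
  (((d & (~a | c)) | a) & (~c | (~b | (~c & d)))) = 0101010011111100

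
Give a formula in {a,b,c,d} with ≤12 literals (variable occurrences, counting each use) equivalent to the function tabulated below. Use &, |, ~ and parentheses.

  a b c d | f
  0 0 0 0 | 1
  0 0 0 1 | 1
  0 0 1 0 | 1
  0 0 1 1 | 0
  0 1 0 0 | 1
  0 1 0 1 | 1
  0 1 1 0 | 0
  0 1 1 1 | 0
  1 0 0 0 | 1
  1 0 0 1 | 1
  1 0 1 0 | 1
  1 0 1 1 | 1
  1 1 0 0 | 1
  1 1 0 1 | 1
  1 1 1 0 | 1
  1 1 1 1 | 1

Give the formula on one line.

(((c & (~b & ~d)) | ((d & a) | (a & (~c | ~d)))) | ~c)

  ~b = 1111000011110000
  ~d = 1010101010101010
  (~b & ~d) = 1010000010100000
  (c & (~b & ~d)) = 0010000000100000
  (d & a) = 0000000001010101
  ~c = 1100110011001100
  (~c | ~d) = 1110111011101110
  (a & (~c | ~d)) = 0000000011101110
  ((d & a) | (a & (~c | ~d))) = 0000000011111111
  ((c & (~b & ~d)) | ((d & a) | (a & (~c | ~d)))) = 0010000011111111
  (((c & (~b & ~d)) | ((d & a) | (a & (~c | ~d)))) | ~c) = 1110110011111111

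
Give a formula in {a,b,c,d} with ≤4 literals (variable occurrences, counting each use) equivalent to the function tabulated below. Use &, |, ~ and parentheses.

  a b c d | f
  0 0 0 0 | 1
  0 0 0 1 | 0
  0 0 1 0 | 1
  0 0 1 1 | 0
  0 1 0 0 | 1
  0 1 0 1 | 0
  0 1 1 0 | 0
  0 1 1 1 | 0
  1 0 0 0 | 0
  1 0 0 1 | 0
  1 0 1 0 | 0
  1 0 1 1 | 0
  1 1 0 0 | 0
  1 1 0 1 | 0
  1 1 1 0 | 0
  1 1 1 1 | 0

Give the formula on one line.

  ~a = 1111111100000000
  ~d = 1010101010101010
  ~b = 1111000011110000
  ~c = 1100110011001100
  (~b | ~c) = 1111110011111100
  (~d & (~b | ~c)) = 1010100010101000
  (~a & (~d & (~b | ~c))) = 1010100000000000

(~a & (~d & (~b | ~c)))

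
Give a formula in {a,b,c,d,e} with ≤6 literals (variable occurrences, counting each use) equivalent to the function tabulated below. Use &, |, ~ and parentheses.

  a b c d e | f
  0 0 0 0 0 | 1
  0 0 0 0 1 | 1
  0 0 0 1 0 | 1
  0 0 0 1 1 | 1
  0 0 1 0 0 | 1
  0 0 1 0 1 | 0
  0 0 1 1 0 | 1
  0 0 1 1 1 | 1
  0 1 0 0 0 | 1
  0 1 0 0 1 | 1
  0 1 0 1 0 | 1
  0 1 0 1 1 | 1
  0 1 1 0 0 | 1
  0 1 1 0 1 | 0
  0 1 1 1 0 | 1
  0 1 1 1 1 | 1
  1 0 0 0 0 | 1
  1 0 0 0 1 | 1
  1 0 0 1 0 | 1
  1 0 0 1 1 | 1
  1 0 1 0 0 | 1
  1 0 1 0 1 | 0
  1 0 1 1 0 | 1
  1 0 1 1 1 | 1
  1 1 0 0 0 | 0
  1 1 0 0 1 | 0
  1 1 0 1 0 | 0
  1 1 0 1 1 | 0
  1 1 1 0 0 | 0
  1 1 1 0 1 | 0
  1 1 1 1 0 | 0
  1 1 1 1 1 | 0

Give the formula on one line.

(((~c | ~e) | d) & (~b | ~a))

  ~c = 11110000111100001111000011110000
  ~e = 10101010101010101010101010101010
  (~c | ~e) = 11111010111110101111101011111010
  ((~c | ~e) | d) = 11111011111110111111101111111011
  ~b = 11111111000000001111111100000000
  ~a = 11111111111111110000000000000000
  (~b | ~a) = 11111111111111111111111100000000
  (((~c | ~e) | d) & (~b | ~a)) = 11111011111110111111101100000000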